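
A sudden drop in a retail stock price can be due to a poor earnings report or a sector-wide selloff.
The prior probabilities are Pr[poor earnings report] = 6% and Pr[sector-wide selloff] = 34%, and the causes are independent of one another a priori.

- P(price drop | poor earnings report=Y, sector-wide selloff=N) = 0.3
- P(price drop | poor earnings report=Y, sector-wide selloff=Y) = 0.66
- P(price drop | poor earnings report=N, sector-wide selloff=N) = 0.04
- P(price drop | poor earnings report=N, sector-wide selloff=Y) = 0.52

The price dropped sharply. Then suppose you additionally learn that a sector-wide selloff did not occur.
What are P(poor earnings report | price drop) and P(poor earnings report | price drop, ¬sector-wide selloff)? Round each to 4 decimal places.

P(price drop) = 0.04×0.94×0.66 + 0.52×0.94×0.34 + 0.3×0.06×0.66 + 0.66×0.06×0.34 = 0.024816 + 0.166192 + 0.011880 + 0.013464 = 0.216352
Of this, 0.025344 comes from 0.011880 + 0.013464 (the poor earnings report=true cases).
So P(poor earnings report | price drop) = 0.025344/0.216352 ≈ 0.1171.

Now condition on the additional information:
Enumerate both values of poor earnings report and weight by the priors:
  P(price drop | ¬sector-wide selloff) = 0.04×0.94 + 0.3×0.06
        = 0.037600 + 0.018000 = 0.055600
Keeping only the poor earnings report-present terms gives 0.018000, so
  P(poor earnings report | price drop, ¬sector-wide selloff) = 0.018000 / 0.055600 ≈ 0.3237
Ruling out sector-wide selloff raises the posterior on poor earnings report — the flip side of explaining away.

P(poor earnings report | price drop) ≈ 0.1171; P(poor earnings report | price drop, ¬sector-wide selloff) ≈ 0.3237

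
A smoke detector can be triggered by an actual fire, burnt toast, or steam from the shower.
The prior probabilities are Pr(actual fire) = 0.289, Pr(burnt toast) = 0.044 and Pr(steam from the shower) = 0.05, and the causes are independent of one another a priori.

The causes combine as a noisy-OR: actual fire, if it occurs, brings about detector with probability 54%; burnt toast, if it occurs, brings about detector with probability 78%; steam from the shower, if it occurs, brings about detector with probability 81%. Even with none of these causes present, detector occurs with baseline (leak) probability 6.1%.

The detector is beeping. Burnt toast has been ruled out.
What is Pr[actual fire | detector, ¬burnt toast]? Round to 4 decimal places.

Under noisy-OR, P(detector | causes) = 1 − (1−0.061)·∏(1−qᵢ) over the active causes.
For the numerator, keep only actual fire=true terms: 0.155961 + 0.013264 = 0.169225
Denominator P(detector | ¬burnt toast): 0.061·0.711·0.95 + 0.82159·0.711·0.05 + 0.56806·0.289·0.95 + 0.917931·0.289·0.05 = 0.239635
P(actual fire | detector, ¬burnt toast) = 0.169225/0.239635 ≈ 0.7062

Pr[actual fire | detector, ¬burnt toast] ≈ 0.7062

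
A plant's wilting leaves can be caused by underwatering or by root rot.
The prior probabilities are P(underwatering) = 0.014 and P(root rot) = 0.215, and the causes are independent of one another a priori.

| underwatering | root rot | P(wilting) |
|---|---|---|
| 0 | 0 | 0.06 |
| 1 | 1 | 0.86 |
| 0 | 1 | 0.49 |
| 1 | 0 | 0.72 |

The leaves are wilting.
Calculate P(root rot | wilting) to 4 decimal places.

Weight on root rot=true, given the evidence: 0.103875 + 0.002589 = 0.106464
Denominator P(wilting): 0.06*0.986*0.785 + 0.49*0.986*0.215 + 0.72*0.014*0.785 + 0.86*0.014*0.215 = 0.160818
P(root rot | wilting) = 0.106464/0.160818 ≈ 0.6620

P(root rot | wilting) ≈ 0.6620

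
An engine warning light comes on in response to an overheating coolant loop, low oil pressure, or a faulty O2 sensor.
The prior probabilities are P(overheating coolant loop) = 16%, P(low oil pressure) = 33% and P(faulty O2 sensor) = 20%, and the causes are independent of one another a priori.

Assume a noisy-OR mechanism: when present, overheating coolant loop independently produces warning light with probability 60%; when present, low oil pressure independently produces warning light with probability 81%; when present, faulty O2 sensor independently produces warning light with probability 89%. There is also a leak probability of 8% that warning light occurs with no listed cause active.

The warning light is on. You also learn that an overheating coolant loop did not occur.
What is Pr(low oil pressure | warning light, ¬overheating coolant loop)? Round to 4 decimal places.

Under noisy-OR, P(warning light | causes) = 1 − (1−0.08)·∏(1−qᵢ) over the active causes.
By total probability over the 4 (low oil pressure, faulty O2 sensor) configurations:
  P(warning light | ¬overheating coolant loop) = 0.08*0.67*0.8 + 0.8988*0.67*0.2 + 0.8252*0.33*0.8 + 0.980772*0.33*0.2
        = 0.042880 + 0.120439 + 0.217853 + 0.064731 = 0.445903
Keeping only the low oil pressure-present terms gives 0.282584, so
  P(low oil pressure | warning light, ¬overheating coolant loop) = 0.282584 / 0.445903 ≈ 0.6337

Pr(low oil pressure | warning light, ¬overheating coolant loop) ≈ 0.6337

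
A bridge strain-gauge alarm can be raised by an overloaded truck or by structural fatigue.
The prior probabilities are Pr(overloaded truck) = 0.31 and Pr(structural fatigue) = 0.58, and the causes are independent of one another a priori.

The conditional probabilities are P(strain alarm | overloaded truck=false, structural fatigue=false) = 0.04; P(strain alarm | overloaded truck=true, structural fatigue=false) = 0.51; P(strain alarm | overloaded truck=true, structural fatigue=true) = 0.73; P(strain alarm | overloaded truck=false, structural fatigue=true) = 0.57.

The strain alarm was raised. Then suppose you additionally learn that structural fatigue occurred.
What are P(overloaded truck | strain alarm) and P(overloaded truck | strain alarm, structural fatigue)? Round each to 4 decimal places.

P(overloaded truck | strain alarm) ≈ 0.4519; P(overloaded truck | strain alarm, structural fatigue) ≈ 0.3652

Enumerate the 4 (overloaded truck, structural fatigue) configurations and weight by the priors:
  P(strain alarm) = 0.04×0.69×0.42 + 0.57×0.69×0.58 + 0.51×0.31×0.42 + 0.73×0.31×0.58
        = 0.011592 + 0.228114 + 0.066402 + 0.131254 = 0.437362
Configurations with overloaded truck contribute 0.197656, so
  P(overloaded truck | strain alarm) = 0.197656 / 0.437362 ≈ 0.4519

With the extra evidence:
By total probability over both values of overloaded truck:
  P(strain alarm | structural fatigue) = 0.57·0.69 + 0.73·0.31
        = 0.393300 + 0.226300 = 0.619600
Configurations with overloaded truck contribute 0.226300, so
  P(overloaded truck | strain alarm, structural fatigue) = 0.226300 / 0.619600 ≈ 0.3652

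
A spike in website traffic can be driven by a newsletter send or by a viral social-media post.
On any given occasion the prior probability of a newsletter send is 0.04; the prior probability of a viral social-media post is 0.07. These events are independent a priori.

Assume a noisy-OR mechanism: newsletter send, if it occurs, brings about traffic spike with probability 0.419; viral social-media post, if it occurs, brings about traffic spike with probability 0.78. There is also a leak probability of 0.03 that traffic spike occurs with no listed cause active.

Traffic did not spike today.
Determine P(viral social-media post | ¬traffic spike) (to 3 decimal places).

P(viral social-media post | ¬traffic spike) ≈ 0.016

Under noisy-OR, P(traffic spike | causes) = 1 − (1−0.03)·∏(1−qᵢ) over the active causes.
Weight on viral social-media post=true, given the evidence: 0.014340 + 0.000347 = 0.014687
The normalizing constant is 0.97×0.96×0.93 + 0.2134×0.96×0.07 + 0.56357×0.04×0.93 + 0.123985×0.04×0.07 = 0.901668
P(viral social-media post | ¬traffic spike) = 0.014687/0.901668 ≈ 0.016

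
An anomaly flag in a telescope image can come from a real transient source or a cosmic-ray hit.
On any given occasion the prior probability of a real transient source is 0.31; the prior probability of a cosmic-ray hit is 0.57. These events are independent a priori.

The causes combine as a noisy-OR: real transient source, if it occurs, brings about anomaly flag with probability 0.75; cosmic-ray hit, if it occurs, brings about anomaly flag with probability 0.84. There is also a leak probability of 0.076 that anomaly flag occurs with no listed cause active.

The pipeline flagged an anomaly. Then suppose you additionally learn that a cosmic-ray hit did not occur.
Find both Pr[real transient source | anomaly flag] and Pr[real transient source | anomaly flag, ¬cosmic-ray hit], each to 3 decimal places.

Under noisy-OR, P(anomaly flag | causes) = 1 − (1−0.076)·∏(1−qᵢ) over the active causes.
P(anomaly flag) = 0.076×0.69×0.43 + 0.85216×0.69×0.57 + 0.769×0.31×0.43 + 0.96304×0.31×0.57 = 0.022549 + 0.335155 + 0.102508 + 0.170169 = 0.630381
Restricting to configurations with real transient source present: 0.102508 + 0.170169 = 0.272677.
Hence the posterior is 0.272677/0.630381 ≈ 0.433.

Now also conditioning on cosmic-ray hit≠true:
P(anomaly flag | ¬cosmic-ray hit) = 0.076×0.69 + 0.769×0.31 = 0.052440 + 0.238390 = 0.290830
Restricting to configurations with real transient source present: 0.769×0.31 = 0.238390.
So P(real transient source | anomaly flag, ¬cosmic-ray hit) = 0.238390/0.290830 ≈ 0.820.
Ruling out cosmic-ray hit raises the posterior on real transient source — the flip side of explaining away.

Pr[real transient source | anomaly flag] ≈ 0.433; Pr[real transient source | anomaly flag, ¬cosmic-ray hit] ≈ 0.820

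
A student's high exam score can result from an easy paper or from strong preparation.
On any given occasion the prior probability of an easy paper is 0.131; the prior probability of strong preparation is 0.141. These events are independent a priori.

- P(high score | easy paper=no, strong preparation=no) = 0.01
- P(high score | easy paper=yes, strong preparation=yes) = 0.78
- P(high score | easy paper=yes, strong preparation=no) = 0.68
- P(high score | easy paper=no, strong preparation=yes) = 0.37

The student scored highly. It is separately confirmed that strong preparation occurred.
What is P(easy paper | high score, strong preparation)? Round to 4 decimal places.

Numerator (weight on configurations with easy paper): 0.78*0.131 = 0.102180
Normalizer over all consistent configurations: 0.37*0.869 + 0.78*0.131 = 0.423710
P(easy paper | high score, strong preparation) = 0.102180/0.423710 ≈ 0.2412

P(easy paper | high score, strong preparation) ≈ 0.2412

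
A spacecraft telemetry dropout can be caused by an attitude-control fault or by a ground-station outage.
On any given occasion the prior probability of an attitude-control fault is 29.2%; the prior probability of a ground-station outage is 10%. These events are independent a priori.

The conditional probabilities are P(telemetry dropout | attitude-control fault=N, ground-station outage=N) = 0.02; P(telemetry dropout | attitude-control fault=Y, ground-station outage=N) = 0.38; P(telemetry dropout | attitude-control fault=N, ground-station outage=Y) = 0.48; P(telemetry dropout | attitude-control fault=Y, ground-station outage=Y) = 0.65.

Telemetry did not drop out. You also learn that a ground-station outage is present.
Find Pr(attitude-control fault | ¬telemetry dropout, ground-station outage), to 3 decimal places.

Pr(attitude-control fault | ¬telemetry dropout, ground-station outage) ≈ 0.217

P(¬telemetry dropout | ground-station outage) = 0.52·0.708 + 0.35·0.292 = 0.368160 + 0.102200 = 0.470360
Restricting to configurations with attitude-control fault present: 0.35·0.292 = 0.102200.
Hence the posterior is 0.102200/0.470360 ≈ 0.217.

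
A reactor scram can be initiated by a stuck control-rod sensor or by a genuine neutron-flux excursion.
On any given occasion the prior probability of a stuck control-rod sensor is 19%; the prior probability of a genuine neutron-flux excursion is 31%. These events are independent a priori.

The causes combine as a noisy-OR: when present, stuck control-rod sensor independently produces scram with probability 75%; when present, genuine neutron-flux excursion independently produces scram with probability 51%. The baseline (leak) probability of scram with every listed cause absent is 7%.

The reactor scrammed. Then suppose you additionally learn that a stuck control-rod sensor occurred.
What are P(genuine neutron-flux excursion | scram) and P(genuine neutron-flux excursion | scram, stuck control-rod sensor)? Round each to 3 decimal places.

P(genuine neutron-flux excursion | scram) ≈ 0.575; P(genuine neutron-flux excursion | scram, stuck control-rod sensor) ≈ 0.342

Under noisy-OR, P(scram | causes) = 1 − (1−0.07)·∏(1−qᵢ) over the active causes.
P(scram) = 0.07*0.81*0.69 + 0.5443*0.81*0.31 + 0.7675*0.19*0.69 + 0.886075*0.19*0.31 = 0.039123 + 0.136674 + 0.100619 + 0.052190 = 0.328606
Restricting to configurations with genuine neutron-flux excursion present: 0.136674 + 0.052190 = 0.188864.
P(genuine neutron-flux excursion | scram) = 0.188864 / 0.328606 ≈ 0.575

With the extra evidence:
Enumerate both values of genuine neutron-flux excursion and weight by the priors:
  P(scram | stuck control-rod sensor) = 0.7675×0.69 + 0.886075×0.31
        = 0.529575 + 0.274683 = 0.804258
Configurations with genuine neutron-flux excursion contribute 0.274683, so
  P(genuine neutron-flux excursion | scram, stuck control-rod sensor) = 0.274683 / 0.804258 ≈ 0.342
This is intercausal reasoning (explaining away): once stuck control-rod sensor accounts for the scram, genuine neutron-flux excursion becomes less likely.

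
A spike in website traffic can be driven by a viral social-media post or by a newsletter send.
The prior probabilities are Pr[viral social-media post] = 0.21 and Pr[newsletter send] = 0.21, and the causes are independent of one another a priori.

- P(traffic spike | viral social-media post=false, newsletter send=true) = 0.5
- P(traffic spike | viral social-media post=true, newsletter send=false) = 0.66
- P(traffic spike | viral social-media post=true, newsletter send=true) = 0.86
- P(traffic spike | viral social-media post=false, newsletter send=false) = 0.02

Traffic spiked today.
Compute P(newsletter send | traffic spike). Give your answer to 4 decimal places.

P(newsletter send | traffic spike) ≈ 0.4977

P(traffic spike) = 0.02×0.79×0.79 + 0.5×0.79×0.21 + 0.66×0.21×0.79 + 0.86×0.21×0.21 = 0.012482 + 0.082950 + 0.109494 + 0.037926 = 0.242852
Of this, 0.120876 comes from 0.082950 + 0.037926 (the newsletter send=true cases).
So P(newsletter send | traffic spike) = 0.120876/0.242852 ≈ 0.4977.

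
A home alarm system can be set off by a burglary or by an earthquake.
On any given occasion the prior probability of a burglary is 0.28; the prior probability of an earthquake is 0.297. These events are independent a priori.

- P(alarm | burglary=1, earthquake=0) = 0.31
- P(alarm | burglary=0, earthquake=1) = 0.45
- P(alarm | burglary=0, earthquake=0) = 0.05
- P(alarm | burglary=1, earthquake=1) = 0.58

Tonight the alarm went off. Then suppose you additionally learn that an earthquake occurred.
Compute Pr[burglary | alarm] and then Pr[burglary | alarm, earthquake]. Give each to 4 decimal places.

Sum P(alarm|·) weighted by the priors over the 4 (burglary, earthquake) configurations:
  P(alarm) = 0.05*0.72*0.703 + 0.45*0.72*0.297 + 0.31*0.28*0.703 + 0.58*0.28*0.297
        = 0.025308 + 0.096228 + 0.061020 + 0.048233 = 0.230789
Keeping only the burglary-present terms gives 0.109253, so
  P(burglary | alarm) = 0.109253 / 0.230789 ≈ 0.4734

Now also conditioning on earthquake=true:
Sum P(alarm|·) weighted by the priors over both values of burglary:
  P(alarm | earthquake) = 0.45·0.72 + 0.58·0.28
        = 0.324000 + 0.162400 = 0.486400
The terms with burglary present sum to 0.162400, so
  P(burglary | alarm, earthquake) = 0.162400 / 0.486400 ≈ 0.3339
This is intercausal reasoning (explaining away): once earthquake accounts for the alarm, burglary becomes less likely.

Pr[burglary | alarm] ≈ 0.4734; Pr[burglary | alarm, earthquake] ≈ 0.3339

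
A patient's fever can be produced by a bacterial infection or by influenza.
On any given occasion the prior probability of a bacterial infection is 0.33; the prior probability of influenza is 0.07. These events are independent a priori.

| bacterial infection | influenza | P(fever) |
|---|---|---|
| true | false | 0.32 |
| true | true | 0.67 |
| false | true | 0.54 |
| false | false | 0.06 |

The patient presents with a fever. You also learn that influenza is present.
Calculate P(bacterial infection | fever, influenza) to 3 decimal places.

P(bacterial infection | fever, influenza) ≈ 0.379

For the numerator, keep only bacterial infection=true terms: 0.67×0.33 = 0.221100
Normalizer over all consistent configurations: 0.54×0.67 + 0.67×0.33 = 0.582900
Posterior = 0.221100 / 0.582900 ≈ 0.379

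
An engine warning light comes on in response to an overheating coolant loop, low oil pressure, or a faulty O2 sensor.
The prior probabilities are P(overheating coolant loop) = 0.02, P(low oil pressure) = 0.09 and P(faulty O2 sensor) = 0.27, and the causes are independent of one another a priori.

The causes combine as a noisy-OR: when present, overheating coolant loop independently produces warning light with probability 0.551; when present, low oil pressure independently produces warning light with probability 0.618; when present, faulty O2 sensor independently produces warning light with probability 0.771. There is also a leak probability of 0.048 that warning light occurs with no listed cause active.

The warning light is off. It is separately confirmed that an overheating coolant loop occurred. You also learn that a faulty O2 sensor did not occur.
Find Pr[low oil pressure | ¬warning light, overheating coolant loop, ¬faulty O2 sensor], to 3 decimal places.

Under noisy-OR, P(warning light | causes) = 1 − (1−0.048)·∏(1−qᵢ) over the active causes.
For the numerator, keep only low oil pressure=true terms: 0.163285×0.09 = 0.014696
Denominator P(¬warning light | overheating coolant loop, ¬faulty O2 sensor): 0.427448×0.91 + 0.163285×0.09 = 0.403674
Posterior = 0.014696 / 0.403674 ≈ 0.036

Pr[low oil pressure | ¬warning light, overheating coolant loop, ¬faulty O2 sensor] ≈ 0.036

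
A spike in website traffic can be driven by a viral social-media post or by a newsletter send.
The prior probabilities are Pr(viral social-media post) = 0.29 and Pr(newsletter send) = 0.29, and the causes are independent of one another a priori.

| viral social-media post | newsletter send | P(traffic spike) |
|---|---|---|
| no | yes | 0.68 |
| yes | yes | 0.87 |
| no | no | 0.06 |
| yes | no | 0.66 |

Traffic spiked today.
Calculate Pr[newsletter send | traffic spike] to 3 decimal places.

Pr[newsletter send | traffic spike] ≈ 0.562

Numerator (weight on configurations with newsletter send): 0.140012 + 0.073167 = 0.213179
Denominator P(traffic spike): 0.06*0.71*0.71 + 0.68*0.71*0.29 + 0.66*0.29*0.71 + 0.87*0.29*0.29 = 0.379319
Posterior = 0.213179 / 0.379319 ≈ 0.562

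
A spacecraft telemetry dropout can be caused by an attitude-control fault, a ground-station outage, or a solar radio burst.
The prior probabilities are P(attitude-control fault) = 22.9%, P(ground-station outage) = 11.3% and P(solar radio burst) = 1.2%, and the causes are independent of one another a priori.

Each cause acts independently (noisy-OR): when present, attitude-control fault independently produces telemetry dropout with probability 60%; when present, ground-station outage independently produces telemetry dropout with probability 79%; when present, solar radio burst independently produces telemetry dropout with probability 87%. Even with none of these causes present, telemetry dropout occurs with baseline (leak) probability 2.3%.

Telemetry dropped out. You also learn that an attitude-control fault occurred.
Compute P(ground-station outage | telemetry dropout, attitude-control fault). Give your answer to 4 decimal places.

P(ground-station outage | telemetry dropout, attitude-control fault) ≈ 0.1603

Under noisy-OR, P(telemetry dropout | causes) = 1 − (1−0.023)·∏(1−qᵢ) over the active causes.
Sum P(telemetry dropout|·) weighted by the priors over the 4 (ground-station outage, solar radio burst) configurations:
  P(telemetry dropout | attitude-control fault) = 0.6092*0.887*0.988 + 0.949196*0.887*0.012 + 0.917932*0.113*0.988 + 0.989331*0.113*0.012
        = 0.533876 + 0.010103 + 0.102482 + 0.001342 = 0.647803
The terms with ground-station outage present sum to 0.103824, so
  P(ground-station outage | telemetry dropout, attitude-control fault) = 0.103824 / 0.647803 ≈ 0.1603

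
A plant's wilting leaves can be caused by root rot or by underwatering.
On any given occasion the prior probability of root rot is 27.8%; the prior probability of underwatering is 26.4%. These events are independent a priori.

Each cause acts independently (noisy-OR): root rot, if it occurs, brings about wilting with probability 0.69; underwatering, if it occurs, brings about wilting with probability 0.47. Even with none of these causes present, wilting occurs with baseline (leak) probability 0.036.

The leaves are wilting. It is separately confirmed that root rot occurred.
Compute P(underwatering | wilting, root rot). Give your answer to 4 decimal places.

P(underwatering | wilting, root rot) ≈ 0.3010

Under noisy-OR, P(wilting | causes) = 1 − (1−0.036)·∏(1−qᵢ) over the active causes.
P(wilting | root rot) = 0.70116*0.736 + 0.841615*0.264 = 0.516054 + 0.222186 = 0.738240
Of this, 0.222186 comes from 0.841615*0.264 (the underwatering=true cases).
P(underwatering | wilting, root rot) = 0.222186 / 0.738240 ≈ 0.3010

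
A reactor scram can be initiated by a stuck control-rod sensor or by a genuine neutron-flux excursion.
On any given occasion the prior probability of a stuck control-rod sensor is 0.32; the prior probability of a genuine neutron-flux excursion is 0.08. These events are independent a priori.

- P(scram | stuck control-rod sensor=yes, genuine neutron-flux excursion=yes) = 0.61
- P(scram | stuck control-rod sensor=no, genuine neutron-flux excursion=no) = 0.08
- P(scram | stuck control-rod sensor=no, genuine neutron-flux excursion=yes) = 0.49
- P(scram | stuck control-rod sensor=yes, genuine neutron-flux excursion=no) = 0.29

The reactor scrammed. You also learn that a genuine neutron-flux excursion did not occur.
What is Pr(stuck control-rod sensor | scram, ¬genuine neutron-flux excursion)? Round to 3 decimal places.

Pr(stuck control-rod sensor | scram, ¬genuine neutron-flux excursion) ≈ 0.630

For the numerator, keep only stuck control-rod sensor=true terms: 0.29×0.32 = 0.092800
The normalizing constant is 0.08×0.68 + 0.29×0.32 = 0.147200
Posterior = 0.092800 / 0.147200 ≈ 0.630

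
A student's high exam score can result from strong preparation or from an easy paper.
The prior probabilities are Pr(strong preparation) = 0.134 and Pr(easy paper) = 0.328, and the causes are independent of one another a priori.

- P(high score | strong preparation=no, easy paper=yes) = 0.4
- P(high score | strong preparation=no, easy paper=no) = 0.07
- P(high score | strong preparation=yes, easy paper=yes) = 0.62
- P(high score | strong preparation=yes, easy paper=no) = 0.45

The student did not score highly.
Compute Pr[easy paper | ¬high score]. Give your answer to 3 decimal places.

Pr[easy paper | ¬high score] ≈ 0.241

For the numerator, keep only easy paper=true terms: 0.170429 + 0.016702 = 0.187131
The normalizing constant is 0.93*0.866*0.672 + 0.6*0.866*0.328 + 0.55*0.134*0.672 + 0.38*0.134*0.328 = 0.777872
Posterior = 0.187131 / 0.777872 ≈ 0.241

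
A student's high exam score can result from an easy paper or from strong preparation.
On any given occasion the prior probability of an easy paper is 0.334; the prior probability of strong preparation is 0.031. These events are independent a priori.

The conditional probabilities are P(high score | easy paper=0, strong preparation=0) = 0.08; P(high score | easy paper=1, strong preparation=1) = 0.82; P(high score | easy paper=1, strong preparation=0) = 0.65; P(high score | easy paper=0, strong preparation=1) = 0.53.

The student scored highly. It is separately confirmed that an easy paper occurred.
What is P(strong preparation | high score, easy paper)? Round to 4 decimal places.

P(strong preparation | high score, easy paper) ≈ 0.0388

Weight on strong preparation=true, given the evidence: 0.82×0.031 = 0.025420
Denominator P(high score | easy paper): 0.65×0.969 + 0.82×0.031 = 0.655270
P(strong preparation | high score, easy paper) = 0.025420/0.655270 ≈ 0.0388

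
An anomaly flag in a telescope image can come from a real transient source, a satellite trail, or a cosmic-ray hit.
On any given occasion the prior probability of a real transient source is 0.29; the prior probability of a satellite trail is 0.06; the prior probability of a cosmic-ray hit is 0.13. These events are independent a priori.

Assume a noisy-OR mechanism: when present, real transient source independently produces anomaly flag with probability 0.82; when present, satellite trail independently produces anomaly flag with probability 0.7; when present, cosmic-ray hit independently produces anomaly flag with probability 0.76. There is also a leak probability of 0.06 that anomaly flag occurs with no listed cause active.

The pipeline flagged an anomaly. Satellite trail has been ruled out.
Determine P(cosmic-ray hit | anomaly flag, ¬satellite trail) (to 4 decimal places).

Under noisy-OR, P(anomaly flag | causes) = 1 − (1−0.06)·∏(1−qᵢ) over the active causes.
Enumerate the 4 (real transient source, cosmic-ray hit) configurations and weight by the priors:
  P(anomaly flag | ¬satellite trail) = 0.06*0.71*0.87 + 0.7744*0.71*0.13 + 0.8308*0.29*0.87 + 0.959392*0.29*0.13
        = 0.037062 + 0.071477 + 0.209611 + 0.036169 = 0.354319
Keeping only the cosmic-ray hit-present terms gives 0.107646, so
  P(cosmic-ray hit | anomaly flag, ¬satellite trail) = 0.107646 / 0.354319 ≈ 0.3038

P(cosmic-ray hit | anomaly flag, ¬satellite trail) ≈ 0.3038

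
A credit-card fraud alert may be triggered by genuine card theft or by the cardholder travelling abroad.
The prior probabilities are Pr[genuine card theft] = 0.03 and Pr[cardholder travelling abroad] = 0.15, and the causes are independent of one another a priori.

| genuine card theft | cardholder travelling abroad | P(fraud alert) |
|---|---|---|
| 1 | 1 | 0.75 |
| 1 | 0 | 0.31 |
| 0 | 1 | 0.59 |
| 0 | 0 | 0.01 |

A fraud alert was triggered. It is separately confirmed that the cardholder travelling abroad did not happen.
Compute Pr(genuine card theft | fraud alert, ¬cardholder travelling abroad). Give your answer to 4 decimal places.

Pr(genuine card theft | fraud alert, ¬cardholder travelling abroad) ≈ 0.4895

Sum P(fraud alert|·) weighted by the priors over both values of genuine card theft:
  P(fraud alert | ¬cardholder travelling abroad) = 0.01·0.97 + 0.31·0.03
        = 0.009700 + 0.009300 = 0.019000
The terms with genuine card theft present sum to 0.009300, so
  P(genuine card theft | fraud alert, ¬cardholder travelling abroad) = 0.009300 / 0.019000 ≈ 0.4895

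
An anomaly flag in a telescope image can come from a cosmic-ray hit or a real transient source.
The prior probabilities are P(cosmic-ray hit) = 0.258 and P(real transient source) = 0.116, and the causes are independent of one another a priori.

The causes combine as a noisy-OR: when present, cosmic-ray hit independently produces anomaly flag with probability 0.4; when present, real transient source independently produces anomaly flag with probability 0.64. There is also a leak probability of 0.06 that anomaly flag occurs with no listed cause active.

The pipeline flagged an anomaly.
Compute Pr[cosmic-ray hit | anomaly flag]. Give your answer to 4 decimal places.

Under noisy-OR, P(anomaly flag | causes) = 1 − (1−0.06)·∏(1−qᵢ) over the active causes.
P(anomaly flag) = 0.06·0.742·0.884 + 0.6616·0.742·0.116 + 0.436·0.258·0.884 + 0.79696·0.258·0.116 = 0.039356 + 0.056945 + 0.099439 + 0.023851 = 0.219591
Of this, 0.123290 comes from 0.099439 + 0.023851 (the cosmic-ray hit=true cases).
So P(cosmic-ray hit | anomaly flag) = 0.123290/0.219591 ≈ 0.5615.

Pr[cosmic-ray hit | anomaly flag] ≈ 0.5615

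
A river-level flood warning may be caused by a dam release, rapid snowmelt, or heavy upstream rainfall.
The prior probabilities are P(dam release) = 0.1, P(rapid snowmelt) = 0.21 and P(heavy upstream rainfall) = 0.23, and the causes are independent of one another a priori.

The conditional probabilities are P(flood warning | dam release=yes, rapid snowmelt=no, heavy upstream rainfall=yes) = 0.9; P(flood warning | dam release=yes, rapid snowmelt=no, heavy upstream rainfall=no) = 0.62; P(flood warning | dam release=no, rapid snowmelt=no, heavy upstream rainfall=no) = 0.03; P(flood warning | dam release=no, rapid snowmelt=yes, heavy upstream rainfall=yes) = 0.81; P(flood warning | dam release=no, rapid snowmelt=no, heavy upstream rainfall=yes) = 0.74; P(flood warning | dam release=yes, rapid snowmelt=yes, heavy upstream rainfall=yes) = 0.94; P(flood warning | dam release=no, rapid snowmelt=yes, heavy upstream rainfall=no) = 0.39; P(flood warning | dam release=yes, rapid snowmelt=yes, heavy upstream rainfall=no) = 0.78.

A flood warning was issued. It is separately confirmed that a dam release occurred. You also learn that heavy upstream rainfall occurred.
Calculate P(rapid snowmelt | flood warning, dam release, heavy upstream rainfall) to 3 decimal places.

For the numerator, keep only rapid snowmelt=true terms: 0.94×0.21 = 0.197400
Denominator P(flood warning | dam release, heavy upstream rainfall): 0.9×0.79 + 0.94×0.21 = 0.908400
P(rapid snowmelt | flood warning, dam release, heavy upstream rainfall) = 0.197400/0.908400 ≈ 0.217

P(rapid snowmelt | flood warning, dam release, heavy upstream rainfall) ≈ 0.217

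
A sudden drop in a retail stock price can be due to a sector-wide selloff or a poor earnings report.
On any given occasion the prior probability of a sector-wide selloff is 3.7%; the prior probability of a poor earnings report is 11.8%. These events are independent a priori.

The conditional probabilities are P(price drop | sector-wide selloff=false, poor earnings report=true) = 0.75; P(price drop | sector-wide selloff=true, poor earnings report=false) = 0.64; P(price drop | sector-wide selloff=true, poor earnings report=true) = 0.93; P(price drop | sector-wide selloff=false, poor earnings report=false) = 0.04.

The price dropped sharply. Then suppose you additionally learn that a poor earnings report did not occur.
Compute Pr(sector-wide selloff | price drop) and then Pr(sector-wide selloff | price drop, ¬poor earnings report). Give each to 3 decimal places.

P(price drop) = 0.04·0.963·0.882 + 0.75·0.963·0.118 + 0.64·0.037·0.882 + 0.93·0.037·0.118 = 0.033975 + 0.085225 + 0.020886 + 0.004060 = 0.144146
The sector-wide selloff-present share is 0.020886 + 0.004060 = 0.024946.
So P(sector-wide selloff | price drop) = 0.024946/0.144146 ≈ 0.173.

Now condition on the additional information:
Weight on sector-wide selloff=true, given the evidence: 0.64×0.037 = 0.023680
Denominator P(price drop | ¬poor earnings report): 0.04×0.963 + 0.64×0.037 = 0.062200
Posterior = 0.023680 / 0.062200 ≈ 0.381
With poor earnings report excluded, sector-wide selloff must carry more of the explanatory weight for the price drop.

Pr(sector-wide selloff | price drop) ≈ 0.173; Pr(sector-wide selloff | price drop, ¬poor earnings report) ≈ 0.381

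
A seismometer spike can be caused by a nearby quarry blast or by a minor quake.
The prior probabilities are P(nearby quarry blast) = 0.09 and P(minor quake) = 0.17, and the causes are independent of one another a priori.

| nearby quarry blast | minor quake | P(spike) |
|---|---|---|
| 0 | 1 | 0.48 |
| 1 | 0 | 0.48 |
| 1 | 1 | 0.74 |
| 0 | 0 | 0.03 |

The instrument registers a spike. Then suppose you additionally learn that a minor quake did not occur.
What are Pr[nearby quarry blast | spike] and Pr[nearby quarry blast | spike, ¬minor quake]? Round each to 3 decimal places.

Pr[nearby quarry blast | spike] ≈ 0.327; Pr[nearby quarry blast | spike, ¬minor quake] ≈ 0.613

P(spike) = 0.03·0.91·0.83 + 0.48·0.91·0.17 + 0.48·0.09·0.83 + 0.74·0.09·0.17 = 0.022659 + 0.074256 + 0.035856 + 0.011322 = 0.144093
Of this, 0.047178 comes from 0.035856 + 0.011322 (the nearby quarry blast=true cases).
So P(nearby quarry blast | spike) = 0.047178/0.144093 ≈ 0.327.

Now also conditioning on minor quake≠true:
P(spike | ¬minor quake) = 0.03×0.91 + 0.48×0.09 = 0.027300 + 0.043200 = 0.070500
Restricting to configurations with nearby quarry blast present: 0.48×0.09 = 0.043200.
P(nearby quarry blast | spike, ¬minor quake) = 0.043200 / 0.070500 ≈ 0.613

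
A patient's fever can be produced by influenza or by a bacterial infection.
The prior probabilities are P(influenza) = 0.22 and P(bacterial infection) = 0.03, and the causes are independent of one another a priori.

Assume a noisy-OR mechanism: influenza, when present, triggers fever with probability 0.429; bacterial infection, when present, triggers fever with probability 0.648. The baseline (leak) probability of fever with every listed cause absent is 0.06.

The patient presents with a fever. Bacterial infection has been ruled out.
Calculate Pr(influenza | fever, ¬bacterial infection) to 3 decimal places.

Pr(influenza | fever, ¬bacterial infection) ≈ 0.685

Under noisy-OR, P(fever | causes) = 1 − (1−0.06)·∏(1−qᵢ) over the active causes.
By total probability over both values of influenza:
  P(fever | ¬bacterial infection) = 0.06·0.78 + 0.46326·0.22
        = 0.046800 + 0.101917 = 0.148717
The terms with influenza present sum to 0.101917, so
  P(influenza | fever, ¬bacterial infection) = 0.101917 / 0.148717 ≈ 0.685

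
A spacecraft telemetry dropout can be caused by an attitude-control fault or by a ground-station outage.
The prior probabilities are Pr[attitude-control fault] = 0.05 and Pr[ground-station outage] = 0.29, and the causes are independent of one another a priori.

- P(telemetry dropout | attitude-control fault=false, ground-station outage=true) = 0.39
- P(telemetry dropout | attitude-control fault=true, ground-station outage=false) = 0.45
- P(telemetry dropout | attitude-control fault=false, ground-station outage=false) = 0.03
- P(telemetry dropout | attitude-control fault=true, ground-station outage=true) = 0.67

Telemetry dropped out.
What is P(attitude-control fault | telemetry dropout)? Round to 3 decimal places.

P(attitude-control fault | telemetry dropout) ≈ 0.168

Enumerate the 4 (attitude-control fault, ground-station outage) configurations and weight by the priors:
  P(telemetry dropout) = 0.03*0.95*0.71 + 0.39*0.95*0.29 + 0.45*0.05*0.71 + 0.67*0.05*0.29
        = 0.020235 + 0.107445 + 0.015975 + 0.009715 = 0.153370
Keeping only the attitude-control fault-present terms gives 0.025690, so
  P(attitude-control fault | telemetry dropout) = 0.025690 / 0.153370 ≈ 0.168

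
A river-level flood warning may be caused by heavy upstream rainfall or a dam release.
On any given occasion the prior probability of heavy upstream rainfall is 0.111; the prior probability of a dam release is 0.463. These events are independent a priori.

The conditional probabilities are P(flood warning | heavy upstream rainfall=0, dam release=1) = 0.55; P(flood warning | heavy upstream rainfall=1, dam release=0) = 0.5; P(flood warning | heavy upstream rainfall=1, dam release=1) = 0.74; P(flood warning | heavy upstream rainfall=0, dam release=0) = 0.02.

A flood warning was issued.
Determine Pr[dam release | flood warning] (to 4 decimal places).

Pr[dam release | flood warning] ≈ 0.8705

For the numerator, keep only dam release=true terms: 0.226384 + 0.038031 = 0.264415
The normalizing constant is 0.02×0.889×0.537 + 0.55×0.889×0.463 + 0.5×0.111×0.537 + 0.74×0.111×0.463 = 0.303767
Posterior = 0.264415 / 0.303767 ≈ 0.8705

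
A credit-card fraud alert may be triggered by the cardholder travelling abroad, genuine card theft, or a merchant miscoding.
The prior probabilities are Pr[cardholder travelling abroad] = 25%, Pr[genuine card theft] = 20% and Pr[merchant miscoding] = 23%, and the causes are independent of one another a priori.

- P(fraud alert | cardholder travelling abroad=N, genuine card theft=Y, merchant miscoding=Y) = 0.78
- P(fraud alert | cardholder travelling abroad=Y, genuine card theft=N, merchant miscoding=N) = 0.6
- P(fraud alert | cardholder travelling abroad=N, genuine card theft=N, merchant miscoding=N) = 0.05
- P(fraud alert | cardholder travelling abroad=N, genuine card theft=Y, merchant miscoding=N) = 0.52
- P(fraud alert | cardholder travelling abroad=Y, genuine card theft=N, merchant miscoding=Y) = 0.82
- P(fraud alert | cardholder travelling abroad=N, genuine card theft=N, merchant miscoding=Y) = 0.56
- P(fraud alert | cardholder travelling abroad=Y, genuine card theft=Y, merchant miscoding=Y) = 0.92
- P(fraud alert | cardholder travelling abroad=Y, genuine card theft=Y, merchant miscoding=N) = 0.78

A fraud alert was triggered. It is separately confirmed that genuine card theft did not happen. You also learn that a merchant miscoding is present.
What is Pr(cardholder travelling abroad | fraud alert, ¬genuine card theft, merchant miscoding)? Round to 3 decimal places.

By total probability over both values of cardholder travelling abroad:
  P(fraud alert | ¬genuine card theft, merchant miscoding) = 0.56×0.75 + 0.82×0.25
        = 0.420000 + 0.205000 = 0.625000
Keeping only the cardholder travelling abroad-present terms gives 0.205000, so
  P(cardholder travelling abroad | fraud alert, ¬genuine card theft, merchant miscoding) = 0.205000 / 0.625000 ≈ 0.328

Pr(cardholder travelling abroad | fraud alert, ¬genuine card theft, merchant miscoding) ≈ 0.328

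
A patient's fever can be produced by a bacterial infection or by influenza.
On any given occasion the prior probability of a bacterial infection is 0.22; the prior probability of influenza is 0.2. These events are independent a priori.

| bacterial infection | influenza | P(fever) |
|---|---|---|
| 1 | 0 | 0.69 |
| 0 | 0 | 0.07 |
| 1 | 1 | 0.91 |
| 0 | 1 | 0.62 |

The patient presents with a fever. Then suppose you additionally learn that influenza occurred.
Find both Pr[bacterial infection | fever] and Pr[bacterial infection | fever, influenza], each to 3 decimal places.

Pr[bacterial infection | fever] ≈ 0.535; Pr[bacterial infection | fever, influenza] ≈ 0.293

Weight on bacterial infection=true, given the evidence: 0.121440 + 0.040040 = 0.161480
The normalizing constant is 0.07×0.78×0.8 + 0.62×0.78×0.2 + 0.69×0.22×0.8 + 0.91×0.22×0.2 = 0.301880
P(bacterial infection | fever) = 0.161480/0.301880 ≈ 0.535

Now condition on the additional information:
By total probability over both values of bacterial infection:
  P(fever | influenza) = 0.62·0.78 + 0.91·0.22
        = 0.483600 + 0.200200 = 0.683800
Configurations with bacterial infection contribute 0.200200, so
  P(bacterial infection | fever, influenza) = 0.200200 / 0.683800 ≈ 0.293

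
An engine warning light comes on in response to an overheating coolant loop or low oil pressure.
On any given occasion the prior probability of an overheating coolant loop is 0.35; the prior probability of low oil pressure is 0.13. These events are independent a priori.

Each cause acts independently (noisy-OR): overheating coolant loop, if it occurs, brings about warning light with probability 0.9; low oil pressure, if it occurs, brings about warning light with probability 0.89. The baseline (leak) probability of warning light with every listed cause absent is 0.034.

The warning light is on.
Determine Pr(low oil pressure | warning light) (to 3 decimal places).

Under noisy-OR, P(warning light | causes) = 1 − (1−0.034)·∏(1−qᵢ) over the active causes.
Numerator (weight on configurations with low oil pressure): 0.075521 + 0.045017 = 0.120538
Denominator P(warning light): 0.034·0.65·0.87 + 0.89374·0.65·0.13 + 0.9034·0.35·0.87 + 0.989374·0.35·0.13 = 0.414850
Posterior = 0.120538 / 0.414850 ≈ 0.291

Pr(low oil pressure | warning light) ≈ 0.291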